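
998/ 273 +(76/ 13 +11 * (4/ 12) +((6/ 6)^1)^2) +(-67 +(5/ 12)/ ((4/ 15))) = -51.27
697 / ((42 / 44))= 15334 / 21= 730.19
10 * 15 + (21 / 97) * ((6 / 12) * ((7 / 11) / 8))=2560947 / 17072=150.01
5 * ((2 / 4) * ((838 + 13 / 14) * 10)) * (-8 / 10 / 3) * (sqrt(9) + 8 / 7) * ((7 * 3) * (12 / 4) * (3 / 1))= -30654450 / 7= -4379207.14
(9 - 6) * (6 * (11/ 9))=22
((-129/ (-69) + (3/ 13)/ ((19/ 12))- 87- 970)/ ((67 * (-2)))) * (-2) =-5993368/ 380627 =-15.75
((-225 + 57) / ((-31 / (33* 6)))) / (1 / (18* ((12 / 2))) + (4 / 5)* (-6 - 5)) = -17962560 / 147157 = -122.06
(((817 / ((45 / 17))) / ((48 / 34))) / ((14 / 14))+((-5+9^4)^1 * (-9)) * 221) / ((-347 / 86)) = 3231732.63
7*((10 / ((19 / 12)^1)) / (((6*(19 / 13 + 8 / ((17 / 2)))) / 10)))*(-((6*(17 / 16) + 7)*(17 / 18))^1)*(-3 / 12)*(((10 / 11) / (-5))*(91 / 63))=-914547725 / 35957196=-25.43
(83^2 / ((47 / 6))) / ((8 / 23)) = 475341 / 188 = 2528.41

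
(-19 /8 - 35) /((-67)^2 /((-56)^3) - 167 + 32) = 6563648 /23712649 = 0.28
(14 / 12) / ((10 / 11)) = 77 / 60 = 1.28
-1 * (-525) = 525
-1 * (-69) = 69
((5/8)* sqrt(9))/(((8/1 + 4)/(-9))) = -1.41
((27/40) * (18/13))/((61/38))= 4617/7930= 0.58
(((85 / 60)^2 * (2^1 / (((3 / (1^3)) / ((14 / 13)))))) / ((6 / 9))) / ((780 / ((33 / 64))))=22253 / 15575040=0.00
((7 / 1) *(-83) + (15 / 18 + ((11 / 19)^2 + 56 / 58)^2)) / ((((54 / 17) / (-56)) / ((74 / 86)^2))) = 123944294485678954 / 16414676559009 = 7550.82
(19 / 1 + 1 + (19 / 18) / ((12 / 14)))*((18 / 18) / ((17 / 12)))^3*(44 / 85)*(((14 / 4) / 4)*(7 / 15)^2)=69211912 / 93961125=0.74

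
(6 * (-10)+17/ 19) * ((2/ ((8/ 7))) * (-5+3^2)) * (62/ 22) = -243691/ 209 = -1165.99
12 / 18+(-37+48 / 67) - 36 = -14395 / 201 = -71.62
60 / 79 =0.76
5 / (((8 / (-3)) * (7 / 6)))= -45 / 28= -1.61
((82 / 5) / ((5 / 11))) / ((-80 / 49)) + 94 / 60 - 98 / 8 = -32.78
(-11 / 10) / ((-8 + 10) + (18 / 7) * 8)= -77 / 1580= -0.05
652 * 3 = 1956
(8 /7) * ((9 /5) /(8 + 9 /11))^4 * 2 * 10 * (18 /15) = 18443443392 /387315604375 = 0.05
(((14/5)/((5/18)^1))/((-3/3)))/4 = -63/25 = -2.52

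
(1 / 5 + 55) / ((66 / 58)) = 2668 / 55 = 48.51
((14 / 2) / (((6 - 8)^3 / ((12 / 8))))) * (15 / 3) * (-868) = 22785 / 4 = 5696.25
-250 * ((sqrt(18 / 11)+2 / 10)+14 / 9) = -3950 / 9 - 750 * sqrt(22) / 11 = -758.69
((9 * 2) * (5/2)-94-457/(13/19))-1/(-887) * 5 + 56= -7621039/11531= -660.92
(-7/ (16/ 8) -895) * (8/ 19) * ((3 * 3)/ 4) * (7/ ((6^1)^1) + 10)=-361197/ 38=-9505.18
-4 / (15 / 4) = -1.07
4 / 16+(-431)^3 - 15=-80063005.75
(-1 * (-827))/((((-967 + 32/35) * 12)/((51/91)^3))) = -70295/5597956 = -0.01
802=802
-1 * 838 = -838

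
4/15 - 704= -10556/15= -703.73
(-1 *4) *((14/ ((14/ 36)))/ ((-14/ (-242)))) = -17424/ 7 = -2489.14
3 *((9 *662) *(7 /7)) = 17874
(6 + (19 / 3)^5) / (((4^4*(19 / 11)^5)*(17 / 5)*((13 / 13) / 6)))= 1995065162035 / 436427305344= 4.57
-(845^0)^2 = -1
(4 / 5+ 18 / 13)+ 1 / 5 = 31 / 13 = 2.38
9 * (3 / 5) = 27 / 5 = 5.40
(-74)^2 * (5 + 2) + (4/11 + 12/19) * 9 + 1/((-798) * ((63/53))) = 21203085377/553014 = 38340.96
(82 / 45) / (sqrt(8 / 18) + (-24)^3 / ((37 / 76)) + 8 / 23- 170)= -34891 / 546933570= -0.00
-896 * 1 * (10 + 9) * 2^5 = -544768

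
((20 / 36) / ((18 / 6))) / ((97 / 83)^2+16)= 0.01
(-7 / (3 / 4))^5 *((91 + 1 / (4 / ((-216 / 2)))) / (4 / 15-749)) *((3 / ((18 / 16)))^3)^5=14844571743.49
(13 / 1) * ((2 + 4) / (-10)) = -39 / 5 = -7.80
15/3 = 5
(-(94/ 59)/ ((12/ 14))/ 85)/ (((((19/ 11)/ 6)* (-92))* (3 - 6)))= -3619/ 13149330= -0.00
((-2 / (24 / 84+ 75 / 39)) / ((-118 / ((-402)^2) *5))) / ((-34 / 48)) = -1755936 / 5015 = -350.14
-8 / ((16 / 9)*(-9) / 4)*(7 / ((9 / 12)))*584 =32704 / 3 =10901.33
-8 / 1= -8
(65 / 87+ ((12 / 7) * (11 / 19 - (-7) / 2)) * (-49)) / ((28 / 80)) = -11302700 / 11571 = -976.81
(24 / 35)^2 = 576 / 1225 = 0.47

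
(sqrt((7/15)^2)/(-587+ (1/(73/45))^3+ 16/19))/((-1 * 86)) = 51739261/5586668730660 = 0.00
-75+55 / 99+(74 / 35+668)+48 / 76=596.30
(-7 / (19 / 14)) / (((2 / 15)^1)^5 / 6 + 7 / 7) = -223256250 / 43284679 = -5.16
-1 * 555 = -555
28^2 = 784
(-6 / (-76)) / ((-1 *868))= -0.00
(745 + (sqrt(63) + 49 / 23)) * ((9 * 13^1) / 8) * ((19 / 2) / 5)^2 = 126711 * sqrt(7) / 800 + 22681269 / 575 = 39864.74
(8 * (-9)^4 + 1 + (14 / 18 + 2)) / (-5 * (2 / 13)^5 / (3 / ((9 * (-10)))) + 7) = 175408466818 / 23434659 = 7485.00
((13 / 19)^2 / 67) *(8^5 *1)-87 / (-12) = 236.21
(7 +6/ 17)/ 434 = 125/ 7378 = 0.02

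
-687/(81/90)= -2290/3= -763.33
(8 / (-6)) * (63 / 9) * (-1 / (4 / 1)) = 7 / 3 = 2.33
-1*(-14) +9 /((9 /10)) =24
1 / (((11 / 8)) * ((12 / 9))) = 6 / 11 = 0.55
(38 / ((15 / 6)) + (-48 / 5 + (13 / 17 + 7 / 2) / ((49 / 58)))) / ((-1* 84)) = -0.13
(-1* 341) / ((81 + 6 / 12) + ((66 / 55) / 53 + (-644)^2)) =-180730 / 219853287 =-0.00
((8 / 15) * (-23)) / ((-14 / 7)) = 92 / 15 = 6.13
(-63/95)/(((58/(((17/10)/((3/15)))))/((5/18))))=-119/4408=-0.03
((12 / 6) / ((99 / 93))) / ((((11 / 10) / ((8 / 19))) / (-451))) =-203360 / 627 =-324.34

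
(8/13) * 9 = 72/13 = 5.54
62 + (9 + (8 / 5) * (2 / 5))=1791 / 25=71.64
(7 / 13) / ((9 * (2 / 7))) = 49 / 234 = 0.21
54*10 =540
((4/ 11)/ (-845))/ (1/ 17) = -68/ 9295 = -0.01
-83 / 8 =-10.38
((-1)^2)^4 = 1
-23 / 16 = -1.44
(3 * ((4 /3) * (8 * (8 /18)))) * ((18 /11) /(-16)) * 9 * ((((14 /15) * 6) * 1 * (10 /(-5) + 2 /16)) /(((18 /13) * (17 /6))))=6552 /187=35.04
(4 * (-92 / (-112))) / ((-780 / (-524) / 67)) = 201871 / 1365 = 147.89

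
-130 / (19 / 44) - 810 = -21110 / 19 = -1111.05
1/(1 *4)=0.25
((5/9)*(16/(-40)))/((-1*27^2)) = 2/6561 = 0.00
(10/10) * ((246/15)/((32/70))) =287/8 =35.88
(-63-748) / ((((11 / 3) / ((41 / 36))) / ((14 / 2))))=-232757 / 132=-1763.31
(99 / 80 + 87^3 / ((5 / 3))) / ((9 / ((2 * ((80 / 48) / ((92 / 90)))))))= 52680405 / 368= 143153.27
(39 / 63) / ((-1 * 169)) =-1 / 273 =-0.00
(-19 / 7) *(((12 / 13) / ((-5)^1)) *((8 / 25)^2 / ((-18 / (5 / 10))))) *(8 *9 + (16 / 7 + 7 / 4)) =-647216 / 5971875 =-0.11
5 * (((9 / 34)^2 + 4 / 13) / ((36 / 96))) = 56770 / 11271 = 5.04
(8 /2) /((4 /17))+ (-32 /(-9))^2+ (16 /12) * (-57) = -3755 /81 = -46.36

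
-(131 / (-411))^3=2248091 / 69426531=0.03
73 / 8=9.12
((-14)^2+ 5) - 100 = 101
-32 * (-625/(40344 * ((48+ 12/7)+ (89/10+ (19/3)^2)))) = 525000/104553157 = 0.01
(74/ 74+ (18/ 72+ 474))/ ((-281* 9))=-1901/ 10116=-0.19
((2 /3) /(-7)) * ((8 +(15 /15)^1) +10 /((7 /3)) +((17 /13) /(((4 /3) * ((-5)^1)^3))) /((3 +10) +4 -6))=-2216381 /1751750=-1.27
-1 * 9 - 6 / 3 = -11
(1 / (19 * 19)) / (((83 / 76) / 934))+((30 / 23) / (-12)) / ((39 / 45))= 2115853 / 943046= 2.24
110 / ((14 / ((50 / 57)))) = 2750 / 399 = 6.89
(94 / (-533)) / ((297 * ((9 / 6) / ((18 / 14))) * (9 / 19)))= -3572 / 3324321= -0.00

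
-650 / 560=-65 / 56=-1.16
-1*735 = -735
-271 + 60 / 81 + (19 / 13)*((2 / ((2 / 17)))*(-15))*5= -748936 / 351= -2133.72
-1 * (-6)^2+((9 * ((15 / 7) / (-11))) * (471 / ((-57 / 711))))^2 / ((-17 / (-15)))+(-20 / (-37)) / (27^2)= 91881142690005411691 / 981446941629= 93618043.72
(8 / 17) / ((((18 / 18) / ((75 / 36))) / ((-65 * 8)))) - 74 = -29774 / 51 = -583.80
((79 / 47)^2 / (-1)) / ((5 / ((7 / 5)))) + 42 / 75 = -12761 / 55225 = -0.23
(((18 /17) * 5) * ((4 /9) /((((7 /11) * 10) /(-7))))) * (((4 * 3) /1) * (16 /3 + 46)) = -27104 /17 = -1594.35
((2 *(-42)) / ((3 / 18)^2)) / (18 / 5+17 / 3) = -45360 / 139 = -326.33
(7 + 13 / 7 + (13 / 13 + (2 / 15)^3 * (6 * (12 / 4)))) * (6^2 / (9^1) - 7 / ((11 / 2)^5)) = 1115673884 / 28183925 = 39.59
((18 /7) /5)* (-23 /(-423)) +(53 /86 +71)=10135511 /141470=71.64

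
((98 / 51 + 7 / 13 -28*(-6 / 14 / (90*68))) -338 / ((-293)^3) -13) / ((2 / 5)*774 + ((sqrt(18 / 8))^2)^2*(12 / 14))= -16402542794204 / 488651045047191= -0.03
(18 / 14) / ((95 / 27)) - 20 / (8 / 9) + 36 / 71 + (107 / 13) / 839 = -22265142113 / 1029948010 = -21.62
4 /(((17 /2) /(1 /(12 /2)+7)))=172 /51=3.37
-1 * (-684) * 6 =4104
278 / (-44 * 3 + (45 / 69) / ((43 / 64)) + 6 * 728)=0.07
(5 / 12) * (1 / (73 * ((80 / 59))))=59 / 14016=0.00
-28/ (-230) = 14/ 115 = 0.12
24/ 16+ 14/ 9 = 55/ 18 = 3.06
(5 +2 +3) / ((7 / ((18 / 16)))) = 45 / 28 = 1.61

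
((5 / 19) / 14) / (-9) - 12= -12.00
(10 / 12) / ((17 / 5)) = 25 / 102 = 0.25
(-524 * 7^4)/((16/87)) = -27364197/4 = -6841049.25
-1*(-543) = 543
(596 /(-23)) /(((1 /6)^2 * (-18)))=1192 /23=51.83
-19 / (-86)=19 / 86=0.22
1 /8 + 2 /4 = 5 /8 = 0.62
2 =2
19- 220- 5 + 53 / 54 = -11071 / 54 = -205.02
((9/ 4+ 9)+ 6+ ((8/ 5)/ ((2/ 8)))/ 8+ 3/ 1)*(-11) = -4631/ 20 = -231.55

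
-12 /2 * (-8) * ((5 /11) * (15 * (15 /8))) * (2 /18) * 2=1500 /11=136.36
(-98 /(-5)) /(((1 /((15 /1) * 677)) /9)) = 1791342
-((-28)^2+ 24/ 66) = -784.36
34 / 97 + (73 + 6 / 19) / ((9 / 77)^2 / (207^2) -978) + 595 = 3365265688242246 / 5653290624371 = 595.28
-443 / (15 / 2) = -59.07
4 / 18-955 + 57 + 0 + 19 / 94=-759349 / 846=-897.58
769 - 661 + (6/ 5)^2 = 2736/ 25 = 109.44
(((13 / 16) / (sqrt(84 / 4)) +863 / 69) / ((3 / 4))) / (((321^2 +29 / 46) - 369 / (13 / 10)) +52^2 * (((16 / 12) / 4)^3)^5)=6197133501 * sqrt(21) / 12344194967168078 +143093677896 / 881728211940577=0.00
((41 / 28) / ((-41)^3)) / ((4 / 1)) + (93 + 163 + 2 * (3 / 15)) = 241364699 / 941360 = 256.40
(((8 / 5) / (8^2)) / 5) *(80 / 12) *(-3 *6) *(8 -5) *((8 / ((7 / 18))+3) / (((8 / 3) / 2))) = -891 / 28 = -31.82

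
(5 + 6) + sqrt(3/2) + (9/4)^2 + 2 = sqrt(6)/2 + 289/16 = 19.29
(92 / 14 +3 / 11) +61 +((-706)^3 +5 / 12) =-325151670911 / 924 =-351895747.74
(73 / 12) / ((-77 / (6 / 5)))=-0.09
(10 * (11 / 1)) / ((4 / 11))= 605 / 2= 302.50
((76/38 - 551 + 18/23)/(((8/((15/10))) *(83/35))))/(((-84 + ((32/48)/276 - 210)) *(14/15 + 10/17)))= 607690755/6271535776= 0.10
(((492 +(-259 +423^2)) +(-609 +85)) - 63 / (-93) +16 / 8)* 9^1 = 1607766.10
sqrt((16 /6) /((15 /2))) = 4 * sqrt(5) /15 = 0.60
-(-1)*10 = 10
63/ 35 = 1.80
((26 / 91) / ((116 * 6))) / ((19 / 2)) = 1 / 23142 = 0.00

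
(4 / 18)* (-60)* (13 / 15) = -11.56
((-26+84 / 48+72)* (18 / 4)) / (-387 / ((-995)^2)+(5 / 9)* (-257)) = -15316676775 / 10177484864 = -1.50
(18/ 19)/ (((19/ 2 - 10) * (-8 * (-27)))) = -1/ 114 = -0.01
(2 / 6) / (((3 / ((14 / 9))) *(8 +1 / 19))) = 266 / 12393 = 0.02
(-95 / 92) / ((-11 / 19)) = 1805 / 1012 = 1.78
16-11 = 5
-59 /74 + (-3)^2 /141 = -2551 /3478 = -0.73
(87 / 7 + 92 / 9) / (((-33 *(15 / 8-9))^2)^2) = 5844992 / 788670745501023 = 0.00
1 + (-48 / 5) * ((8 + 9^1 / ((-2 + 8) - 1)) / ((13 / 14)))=-100.32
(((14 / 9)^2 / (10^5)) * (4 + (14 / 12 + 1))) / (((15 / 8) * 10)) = 1813 / 227812500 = 0.00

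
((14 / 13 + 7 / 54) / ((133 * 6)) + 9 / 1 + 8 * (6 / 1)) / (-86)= -0.66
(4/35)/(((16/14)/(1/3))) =1/30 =0.03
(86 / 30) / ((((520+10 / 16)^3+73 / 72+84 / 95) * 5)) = 1254912 / 308873850488935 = 0.00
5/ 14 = 0.36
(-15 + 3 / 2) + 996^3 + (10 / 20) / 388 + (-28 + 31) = 766725190189 / 776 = 988047925.50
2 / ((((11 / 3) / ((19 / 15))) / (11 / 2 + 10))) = 589 / 55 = 10.71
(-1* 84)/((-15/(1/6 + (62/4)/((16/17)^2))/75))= 949655/128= 7419.18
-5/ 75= -1/ 15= -0.07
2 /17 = 0.12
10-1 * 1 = 9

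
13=13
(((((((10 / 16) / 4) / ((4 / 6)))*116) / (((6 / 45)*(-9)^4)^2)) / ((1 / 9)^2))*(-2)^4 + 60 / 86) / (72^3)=2517835 / 1263622146048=0.00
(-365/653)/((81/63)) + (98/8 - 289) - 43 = -7526903/23508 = -320.18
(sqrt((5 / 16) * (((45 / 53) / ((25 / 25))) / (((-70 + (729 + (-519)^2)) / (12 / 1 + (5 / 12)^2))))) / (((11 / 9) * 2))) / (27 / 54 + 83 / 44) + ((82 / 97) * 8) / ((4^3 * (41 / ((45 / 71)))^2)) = 2025 / 80192228 + 3 * sqrt(6271822045) / 400709680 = 0.00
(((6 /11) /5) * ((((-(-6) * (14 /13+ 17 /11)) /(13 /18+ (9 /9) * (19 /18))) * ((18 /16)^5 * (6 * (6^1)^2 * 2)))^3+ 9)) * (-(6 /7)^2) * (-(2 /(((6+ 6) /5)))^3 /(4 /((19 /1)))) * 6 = 5994167768490466725718370618805975 /13863940668835374301184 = 432356709515.12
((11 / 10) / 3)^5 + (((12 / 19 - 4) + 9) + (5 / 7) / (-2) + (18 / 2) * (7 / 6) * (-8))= -254411730217 / 3231900000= -78.72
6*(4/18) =4/3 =1.33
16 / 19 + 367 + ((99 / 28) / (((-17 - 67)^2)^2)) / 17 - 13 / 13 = 18353308539089 / 50030539776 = 366.84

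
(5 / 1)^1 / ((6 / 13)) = 65 / 6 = 10.83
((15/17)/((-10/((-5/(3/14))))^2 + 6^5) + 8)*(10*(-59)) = -10191507190/2159187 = -4720.07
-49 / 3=-16.33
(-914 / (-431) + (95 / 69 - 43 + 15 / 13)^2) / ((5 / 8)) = 4549528749256 / 1733932395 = 2623.82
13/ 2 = 6.50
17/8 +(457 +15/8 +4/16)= 1845/4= 461.25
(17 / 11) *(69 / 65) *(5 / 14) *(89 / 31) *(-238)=-1774749 / 4433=-400.35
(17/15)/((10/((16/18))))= 68/675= 0.10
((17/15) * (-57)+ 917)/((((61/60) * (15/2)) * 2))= 17048/305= 55.90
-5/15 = -1/3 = -0.33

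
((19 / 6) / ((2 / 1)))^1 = 19 / 12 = 1.58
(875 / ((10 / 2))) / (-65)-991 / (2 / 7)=-90251 / 26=-3471.19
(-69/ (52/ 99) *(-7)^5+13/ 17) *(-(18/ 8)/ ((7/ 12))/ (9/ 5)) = -29276207475/ 6188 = -4731125.97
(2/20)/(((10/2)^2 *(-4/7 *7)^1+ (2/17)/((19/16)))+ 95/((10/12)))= 323/45540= 0.01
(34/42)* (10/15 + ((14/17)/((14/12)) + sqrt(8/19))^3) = 21040* sqrt(38)/128877 + 534886/345933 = 2.55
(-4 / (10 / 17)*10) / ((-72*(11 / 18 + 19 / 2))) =17 / 182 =0.09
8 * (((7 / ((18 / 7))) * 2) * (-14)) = -5488 / 9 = -609.78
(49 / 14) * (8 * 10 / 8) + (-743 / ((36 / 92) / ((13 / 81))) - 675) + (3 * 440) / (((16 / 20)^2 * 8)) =-8012347 / 11664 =-686.93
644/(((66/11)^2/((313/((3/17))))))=856681/27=31728.93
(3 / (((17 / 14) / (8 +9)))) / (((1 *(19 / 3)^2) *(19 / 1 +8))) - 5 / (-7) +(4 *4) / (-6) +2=655 / 7581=0.09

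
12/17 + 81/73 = 2253/1241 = 1.82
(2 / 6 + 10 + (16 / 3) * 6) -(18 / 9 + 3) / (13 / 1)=1636 / 39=41.95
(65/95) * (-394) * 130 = -665860/19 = -35045.26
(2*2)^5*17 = 17408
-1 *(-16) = 16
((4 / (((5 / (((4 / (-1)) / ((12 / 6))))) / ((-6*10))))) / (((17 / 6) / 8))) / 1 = 4608 / 17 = 271.06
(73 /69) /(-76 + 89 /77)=-5621 /397647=-0.01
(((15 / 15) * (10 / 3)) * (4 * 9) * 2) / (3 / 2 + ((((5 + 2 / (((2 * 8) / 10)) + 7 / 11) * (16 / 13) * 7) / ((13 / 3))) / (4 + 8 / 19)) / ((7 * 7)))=14574560 / 94929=153.53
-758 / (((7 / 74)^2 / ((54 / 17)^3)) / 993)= -2696002737.82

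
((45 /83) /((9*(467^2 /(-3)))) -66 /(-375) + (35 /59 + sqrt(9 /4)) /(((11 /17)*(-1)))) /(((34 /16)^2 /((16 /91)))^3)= -4823283024097376731136 /26710638431376413706317125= -0.00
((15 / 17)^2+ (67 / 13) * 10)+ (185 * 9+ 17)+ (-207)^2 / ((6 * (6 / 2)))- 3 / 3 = 30911221 / 7514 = 4113.82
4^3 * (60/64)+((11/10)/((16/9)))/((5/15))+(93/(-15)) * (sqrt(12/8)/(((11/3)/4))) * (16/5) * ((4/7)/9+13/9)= 9897/160 - 18848 * sqrt(6)/1155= 21.88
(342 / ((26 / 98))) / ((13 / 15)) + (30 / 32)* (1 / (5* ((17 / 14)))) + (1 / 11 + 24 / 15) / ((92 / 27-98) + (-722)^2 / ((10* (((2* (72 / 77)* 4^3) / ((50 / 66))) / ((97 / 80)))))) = 127053701569321053 / 85411014894920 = 1487.56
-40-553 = -593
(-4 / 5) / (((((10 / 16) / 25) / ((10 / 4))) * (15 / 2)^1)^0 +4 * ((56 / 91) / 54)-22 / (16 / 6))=5616 / 50575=0.11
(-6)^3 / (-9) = 24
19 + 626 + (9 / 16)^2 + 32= 173393 / 256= 677.32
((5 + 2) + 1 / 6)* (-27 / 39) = -4.96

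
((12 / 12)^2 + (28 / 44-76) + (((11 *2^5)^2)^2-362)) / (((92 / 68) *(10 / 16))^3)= 424795641207750656 / 16729625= 25391820869.13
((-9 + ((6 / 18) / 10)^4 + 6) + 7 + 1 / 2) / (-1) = -3645001 / 810000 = -4.50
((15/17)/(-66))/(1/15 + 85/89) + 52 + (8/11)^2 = 26790221/510136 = 52.52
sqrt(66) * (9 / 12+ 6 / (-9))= sqrt(66) / 12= 0.68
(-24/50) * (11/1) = -132/25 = -5.28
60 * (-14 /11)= -840 /11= -76.36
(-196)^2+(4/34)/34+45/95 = 38416.48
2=2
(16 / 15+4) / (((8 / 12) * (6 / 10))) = 38 / 3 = 12.67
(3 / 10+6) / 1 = 63 / 10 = 6.30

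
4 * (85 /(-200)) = -17 /10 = -1.70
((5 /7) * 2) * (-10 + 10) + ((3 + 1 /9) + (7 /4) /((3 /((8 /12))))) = 7 /2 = 3.50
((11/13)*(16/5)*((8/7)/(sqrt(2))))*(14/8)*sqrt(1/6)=176*sqrt(3)/195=1.56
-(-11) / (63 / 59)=649 / 63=10.30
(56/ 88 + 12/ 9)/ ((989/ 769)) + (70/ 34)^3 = 1644887680/ 160345581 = 10.26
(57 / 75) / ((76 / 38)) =0.38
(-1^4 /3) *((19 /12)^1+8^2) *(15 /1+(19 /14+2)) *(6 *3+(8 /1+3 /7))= -37417915 /3528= -10605.98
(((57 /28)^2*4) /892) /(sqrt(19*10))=171*sqrt(190) /1748320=0.00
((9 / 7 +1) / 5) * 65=208 / 7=29.71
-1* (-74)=74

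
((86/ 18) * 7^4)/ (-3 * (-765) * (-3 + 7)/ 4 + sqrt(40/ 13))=68450109/ 13694257-206486 * sqrt(130)/ 616241565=4.99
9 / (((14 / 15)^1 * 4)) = 135 / 56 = 2.41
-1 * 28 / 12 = -7 / 3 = -2.33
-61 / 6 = -10.17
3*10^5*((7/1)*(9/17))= 18900000/17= 1111764.71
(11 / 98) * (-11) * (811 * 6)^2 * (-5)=7162581690 / 49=146175136.53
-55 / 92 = -0.60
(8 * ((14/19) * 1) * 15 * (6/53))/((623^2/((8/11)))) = 0.00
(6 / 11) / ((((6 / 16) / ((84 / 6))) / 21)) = 427.64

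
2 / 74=1 / 37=0.03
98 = 98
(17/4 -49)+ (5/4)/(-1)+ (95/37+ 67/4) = -3949/148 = -26.68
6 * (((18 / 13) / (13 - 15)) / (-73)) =54 / 949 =0.06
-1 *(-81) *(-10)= -810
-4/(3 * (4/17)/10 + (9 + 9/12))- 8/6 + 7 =17561/3339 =5.26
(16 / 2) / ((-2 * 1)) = -4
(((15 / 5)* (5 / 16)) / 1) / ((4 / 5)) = 75 / 64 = 1.17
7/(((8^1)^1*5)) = 7/40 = 0.18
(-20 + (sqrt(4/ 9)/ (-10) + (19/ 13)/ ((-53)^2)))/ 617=-10991332/ 337964835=-0.03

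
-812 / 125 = -6.50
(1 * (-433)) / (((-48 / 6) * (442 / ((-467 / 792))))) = -0.07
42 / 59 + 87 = 87.71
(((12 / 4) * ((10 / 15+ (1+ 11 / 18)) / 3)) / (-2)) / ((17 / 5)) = -205 / 612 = -0.33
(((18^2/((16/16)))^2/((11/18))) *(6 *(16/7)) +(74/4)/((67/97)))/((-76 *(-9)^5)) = 24307679105/46304336232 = 0.52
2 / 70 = 1 / 35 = 0.03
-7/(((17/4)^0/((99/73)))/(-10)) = 6930/73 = 94.93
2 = 2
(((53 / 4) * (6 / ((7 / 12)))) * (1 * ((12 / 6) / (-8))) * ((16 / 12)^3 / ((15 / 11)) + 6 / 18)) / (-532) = 44467 / 335160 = 0.13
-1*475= -475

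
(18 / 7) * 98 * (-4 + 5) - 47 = 205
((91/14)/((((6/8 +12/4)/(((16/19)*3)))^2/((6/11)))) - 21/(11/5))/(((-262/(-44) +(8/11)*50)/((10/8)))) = -787881/3360910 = -0.23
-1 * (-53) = 53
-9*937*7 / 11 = -59031 / 11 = -5366.45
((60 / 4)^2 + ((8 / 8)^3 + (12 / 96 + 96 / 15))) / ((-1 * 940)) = -9301 / 37600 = -0.25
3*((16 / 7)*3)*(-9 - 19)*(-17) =9792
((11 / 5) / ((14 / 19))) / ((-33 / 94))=-893 / 105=-8.50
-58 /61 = -0.95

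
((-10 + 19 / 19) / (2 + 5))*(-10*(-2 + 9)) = 90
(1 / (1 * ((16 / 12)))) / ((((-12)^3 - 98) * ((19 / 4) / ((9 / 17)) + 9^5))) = -27 / 3882234862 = -0.00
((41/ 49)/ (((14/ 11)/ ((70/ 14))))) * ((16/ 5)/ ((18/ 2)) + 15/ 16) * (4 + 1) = 42845/ 2016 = 21.25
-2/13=-0.15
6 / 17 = 0.35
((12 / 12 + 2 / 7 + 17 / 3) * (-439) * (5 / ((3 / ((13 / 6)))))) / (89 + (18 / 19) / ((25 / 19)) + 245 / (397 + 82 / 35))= -80874610375 / 662860506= -122.01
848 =848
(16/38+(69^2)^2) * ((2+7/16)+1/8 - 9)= -44359556621/304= -145919594.15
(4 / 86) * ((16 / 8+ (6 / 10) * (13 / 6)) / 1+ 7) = 103 / 215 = 0.48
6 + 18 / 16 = 57 / 8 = 7.12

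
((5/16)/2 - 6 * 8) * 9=-13779/32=-430.59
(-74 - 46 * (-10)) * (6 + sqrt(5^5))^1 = 2316 + 9650 * sqrt(5) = 23894.06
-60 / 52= -15 / 13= -1.15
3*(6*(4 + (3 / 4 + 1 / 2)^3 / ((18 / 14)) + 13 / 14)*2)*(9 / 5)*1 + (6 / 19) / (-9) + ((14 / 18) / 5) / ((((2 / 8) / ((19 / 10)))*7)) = 200110979 / 478800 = 417.94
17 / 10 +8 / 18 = 193 / 90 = 2.14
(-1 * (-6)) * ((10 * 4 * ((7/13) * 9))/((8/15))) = 28350/13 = 2180.77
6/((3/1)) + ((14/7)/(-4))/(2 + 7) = 35/18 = 1.94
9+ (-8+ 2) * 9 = -45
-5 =-5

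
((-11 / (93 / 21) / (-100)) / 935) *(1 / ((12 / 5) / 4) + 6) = 161 / 790500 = 0.00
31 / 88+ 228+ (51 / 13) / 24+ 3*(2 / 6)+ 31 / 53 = 6975731 / 30316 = 230.10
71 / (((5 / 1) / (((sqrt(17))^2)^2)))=20519 / 5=4103.80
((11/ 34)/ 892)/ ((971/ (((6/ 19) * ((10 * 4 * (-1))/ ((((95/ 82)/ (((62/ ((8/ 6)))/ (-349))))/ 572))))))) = 143948376/ 463773194329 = 0.00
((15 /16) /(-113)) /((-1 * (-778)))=-15 /1406624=-0.00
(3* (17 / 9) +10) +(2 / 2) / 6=95 / 6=15.83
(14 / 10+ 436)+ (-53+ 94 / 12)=11767 / 30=392.23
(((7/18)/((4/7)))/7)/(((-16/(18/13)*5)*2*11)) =-7/91520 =-0.00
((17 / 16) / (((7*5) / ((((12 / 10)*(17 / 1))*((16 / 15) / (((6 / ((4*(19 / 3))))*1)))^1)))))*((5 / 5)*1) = 21964 / 7875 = 2.79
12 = 12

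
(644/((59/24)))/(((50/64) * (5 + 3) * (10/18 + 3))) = 17388/1475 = 11.79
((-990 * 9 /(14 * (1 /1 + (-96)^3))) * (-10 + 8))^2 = 3175524 /1534201799641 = 0.00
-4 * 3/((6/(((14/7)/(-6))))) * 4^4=512/3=170.67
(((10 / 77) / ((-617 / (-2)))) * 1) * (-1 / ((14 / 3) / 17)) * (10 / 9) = -1700 / 997689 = -0.00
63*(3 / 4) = 189 / 4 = 47.25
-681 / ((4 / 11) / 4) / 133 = -56.32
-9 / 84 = -3 / 28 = -0.11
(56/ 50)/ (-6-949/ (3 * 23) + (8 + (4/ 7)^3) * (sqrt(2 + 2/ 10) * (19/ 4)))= 309806994084/ 41120475475595 + 609875301672 * sqrt(55)/ 205602377377975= 0.03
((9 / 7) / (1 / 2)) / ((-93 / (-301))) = 258 / 31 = 8.32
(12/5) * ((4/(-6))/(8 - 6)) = -4/5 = -0.80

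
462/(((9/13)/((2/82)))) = 2002/123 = 16.28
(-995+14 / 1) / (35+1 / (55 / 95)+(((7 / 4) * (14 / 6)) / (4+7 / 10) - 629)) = 3043062 / 1834535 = 1.66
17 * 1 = 17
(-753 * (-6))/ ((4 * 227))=2259/ 454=4.98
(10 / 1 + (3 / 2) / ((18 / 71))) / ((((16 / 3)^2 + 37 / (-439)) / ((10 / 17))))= 1257735 / 3809734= 0.33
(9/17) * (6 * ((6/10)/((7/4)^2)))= 2592/4165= 0.62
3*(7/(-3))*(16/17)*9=-59.29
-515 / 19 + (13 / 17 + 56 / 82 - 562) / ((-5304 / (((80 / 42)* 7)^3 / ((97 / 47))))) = 722636044955 / 7665035157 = 94.28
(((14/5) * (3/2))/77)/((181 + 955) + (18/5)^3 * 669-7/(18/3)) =450/266868503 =0.00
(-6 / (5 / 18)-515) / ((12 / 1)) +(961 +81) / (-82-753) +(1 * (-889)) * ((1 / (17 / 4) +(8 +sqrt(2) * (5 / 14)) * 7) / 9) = -572420275 / 102204-4445 * sqrt(2) / 18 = -5949.99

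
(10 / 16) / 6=5 / 48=0.10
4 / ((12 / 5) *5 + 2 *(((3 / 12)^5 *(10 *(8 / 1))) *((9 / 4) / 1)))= 512 / 1581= 0.32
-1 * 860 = -860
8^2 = 64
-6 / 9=-2 / 3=-0.67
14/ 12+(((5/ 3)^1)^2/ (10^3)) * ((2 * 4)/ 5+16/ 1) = 547/ 450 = 1.22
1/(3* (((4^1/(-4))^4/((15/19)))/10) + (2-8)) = -50/281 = -0.18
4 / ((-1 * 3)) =-4 / 3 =-1.33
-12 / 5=-2.40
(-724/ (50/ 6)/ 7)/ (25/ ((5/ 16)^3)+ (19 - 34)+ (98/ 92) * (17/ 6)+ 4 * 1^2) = -599472/ 39181835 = -0.02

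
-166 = -166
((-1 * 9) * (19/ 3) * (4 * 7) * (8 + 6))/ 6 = -3724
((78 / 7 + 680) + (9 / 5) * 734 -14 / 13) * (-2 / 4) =-457563 / 455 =-1005.63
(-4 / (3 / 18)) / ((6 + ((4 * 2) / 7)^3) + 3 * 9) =-8232 / 11831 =-0.70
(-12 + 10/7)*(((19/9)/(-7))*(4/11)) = 5624/4851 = 1.16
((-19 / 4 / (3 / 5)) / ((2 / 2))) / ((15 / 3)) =-19 / 12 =-1.58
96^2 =9216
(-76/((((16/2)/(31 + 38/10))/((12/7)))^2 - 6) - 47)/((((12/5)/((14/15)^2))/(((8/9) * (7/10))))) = -19174181572/2475568575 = -7.75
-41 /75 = -0.55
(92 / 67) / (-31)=-92 / 2077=-0.04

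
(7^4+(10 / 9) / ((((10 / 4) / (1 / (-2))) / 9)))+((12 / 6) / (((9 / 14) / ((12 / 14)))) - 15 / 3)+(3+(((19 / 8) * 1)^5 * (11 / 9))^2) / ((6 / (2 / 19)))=12623513453164993 / 4957466001408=2546.36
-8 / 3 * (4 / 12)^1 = -8 / 9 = -0.89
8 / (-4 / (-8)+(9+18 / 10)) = 80 / 113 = 0.71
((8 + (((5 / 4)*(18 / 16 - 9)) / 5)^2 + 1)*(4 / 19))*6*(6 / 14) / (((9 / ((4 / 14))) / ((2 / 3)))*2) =4395 / 59584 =0.07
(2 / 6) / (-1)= -1 / 3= -0.33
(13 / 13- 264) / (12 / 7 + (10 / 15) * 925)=-5523 / 12986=-0.43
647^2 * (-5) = -2093045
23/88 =0.26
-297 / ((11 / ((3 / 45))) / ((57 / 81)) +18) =-627 / 533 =-1.18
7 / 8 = 0.88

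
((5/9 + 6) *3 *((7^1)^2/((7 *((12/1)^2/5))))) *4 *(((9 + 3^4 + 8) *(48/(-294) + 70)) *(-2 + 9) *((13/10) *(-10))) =-321522565/27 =-11908243.15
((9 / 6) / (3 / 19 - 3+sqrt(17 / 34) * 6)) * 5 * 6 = 2565 / 199+5415 * sqrt(2) / 398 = 32.13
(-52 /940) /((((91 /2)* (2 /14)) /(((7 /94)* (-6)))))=42 /11045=0.00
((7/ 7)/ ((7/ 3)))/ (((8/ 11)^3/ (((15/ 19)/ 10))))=11979/ 136192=0.09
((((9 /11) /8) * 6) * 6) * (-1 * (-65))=5265 /22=239.32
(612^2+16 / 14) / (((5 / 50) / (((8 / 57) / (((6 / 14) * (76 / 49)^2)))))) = 31474901080 / 61731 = 509871.88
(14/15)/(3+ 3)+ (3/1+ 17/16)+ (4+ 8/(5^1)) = 7069/720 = 9.82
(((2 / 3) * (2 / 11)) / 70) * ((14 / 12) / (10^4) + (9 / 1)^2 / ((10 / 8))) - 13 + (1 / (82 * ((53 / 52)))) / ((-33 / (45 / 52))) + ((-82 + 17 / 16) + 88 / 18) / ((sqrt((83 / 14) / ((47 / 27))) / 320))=-219020 * sqrt(163842) / 6723 - 970402835789 / 75294450000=-13199.50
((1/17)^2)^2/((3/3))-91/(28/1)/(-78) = 83545/2004504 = 0.04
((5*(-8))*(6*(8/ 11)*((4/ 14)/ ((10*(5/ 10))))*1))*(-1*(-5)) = -3840/ 77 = -49.87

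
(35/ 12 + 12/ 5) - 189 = -11021/ 60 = -183.68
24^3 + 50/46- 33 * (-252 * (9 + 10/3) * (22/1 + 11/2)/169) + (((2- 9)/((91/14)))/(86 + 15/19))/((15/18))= 977937678331/32048315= 30514.48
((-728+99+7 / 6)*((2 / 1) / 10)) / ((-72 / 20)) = 3767 / 108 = 34.88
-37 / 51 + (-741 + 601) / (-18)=1079 / 153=7.05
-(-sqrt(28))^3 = 56 * sqrt(7) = 148.16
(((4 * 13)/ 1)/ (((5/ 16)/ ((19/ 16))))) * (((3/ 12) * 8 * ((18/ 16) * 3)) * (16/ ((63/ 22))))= 260832/ 35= 7452.34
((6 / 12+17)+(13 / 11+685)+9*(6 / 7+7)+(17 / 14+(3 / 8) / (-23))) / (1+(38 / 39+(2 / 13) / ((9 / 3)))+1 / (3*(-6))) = 1285668189 / 3265724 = 393.69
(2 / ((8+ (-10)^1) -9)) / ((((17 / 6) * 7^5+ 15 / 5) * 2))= -6 / 3143107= -0.00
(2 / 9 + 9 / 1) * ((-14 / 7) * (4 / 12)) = -166 / 27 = -6.15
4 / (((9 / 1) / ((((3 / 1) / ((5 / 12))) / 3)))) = 16 / 15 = 1.07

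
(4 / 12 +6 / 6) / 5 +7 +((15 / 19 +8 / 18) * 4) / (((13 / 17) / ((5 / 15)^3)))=2252503 / 300105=7.51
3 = 3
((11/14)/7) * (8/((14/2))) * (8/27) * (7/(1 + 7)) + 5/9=779/1323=0.59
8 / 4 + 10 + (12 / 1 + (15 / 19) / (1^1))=471 / 19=24.79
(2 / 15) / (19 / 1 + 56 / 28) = 2 / 315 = 0.01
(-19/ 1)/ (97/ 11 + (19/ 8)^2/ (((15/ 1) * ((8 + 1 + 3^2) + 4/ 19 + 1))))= -73233600/ 34064249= -2.15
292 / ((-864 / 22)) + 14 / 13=-8927 / 1404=-6.36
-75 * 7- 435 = -960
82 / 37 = 2.22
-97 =-97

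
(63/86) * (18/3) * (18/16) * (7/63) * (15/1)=2835/344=8.24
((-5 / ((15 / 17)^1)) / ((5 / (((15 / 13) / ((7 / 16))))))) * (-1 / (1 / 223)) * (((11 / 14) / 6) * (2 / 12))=83402 / 5733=14.55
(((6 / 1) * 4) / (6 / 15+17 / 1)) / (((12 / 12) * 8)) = 5 / 29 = 0.17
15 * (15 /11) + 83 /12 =3613 /132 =27.37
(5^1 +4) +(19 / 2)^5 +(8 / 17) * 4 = 42099603 / 544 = 77388.98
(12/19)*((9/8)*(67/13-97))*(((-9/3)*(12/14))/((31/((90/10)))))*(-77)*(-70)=2010684060/7657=262594.24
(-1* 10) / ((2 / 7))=-35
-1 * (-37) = 37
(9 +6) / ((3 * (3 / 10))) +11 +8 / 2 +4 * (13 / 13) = 107 / 3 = 35.67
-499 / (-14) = 499 / 14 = 35.64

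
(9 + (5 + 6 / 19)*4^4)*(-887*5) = -6075249.74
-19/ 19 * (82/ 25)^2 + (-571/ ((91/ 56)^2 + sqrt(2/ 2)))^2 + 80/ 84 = 24589.36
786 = 786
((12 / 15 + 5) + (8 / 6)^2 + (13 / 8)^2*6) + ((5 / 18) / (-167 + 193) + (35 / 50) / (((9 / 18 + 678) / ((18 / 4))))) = 66151927 / 2822560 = 23.44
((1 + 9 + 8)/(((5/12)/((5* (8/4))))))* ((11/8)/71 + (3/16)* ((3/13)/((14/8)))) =123066/6461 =19.05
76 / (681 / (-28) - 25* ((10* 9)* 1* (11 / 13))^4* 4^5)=-60777808 / 688555219987450041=-0.00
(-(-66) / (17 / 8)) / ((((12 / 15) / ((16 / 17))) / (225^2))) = 534600000 / 289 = 1849826.99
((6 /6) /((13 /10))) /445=2 /1157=0.00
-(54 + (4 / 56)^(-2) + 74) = -324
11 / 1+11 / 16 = 187 / 16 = 11.69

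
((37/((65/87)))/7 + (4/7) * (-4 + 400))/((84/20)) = 35393/637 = 55.56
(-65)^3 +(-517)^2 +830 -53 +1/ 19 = -124620/ 19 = -6558.95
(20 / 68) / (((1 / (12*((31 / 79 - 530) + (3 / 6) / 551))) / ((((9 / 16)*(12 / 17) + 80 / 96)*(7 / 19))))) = -23826211395 / 28119734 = -847.31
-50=-50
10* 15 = 150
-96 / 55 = -1.75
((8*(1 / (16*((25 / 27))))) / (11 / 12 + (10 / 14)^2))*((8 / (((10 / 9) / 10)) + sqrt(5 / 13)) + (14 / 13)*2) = 28.30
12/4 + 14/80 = 127/40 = 3.18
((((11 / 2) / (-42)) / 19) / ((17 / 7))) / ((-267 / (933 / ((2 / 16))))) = 6842 / 86241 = 0.08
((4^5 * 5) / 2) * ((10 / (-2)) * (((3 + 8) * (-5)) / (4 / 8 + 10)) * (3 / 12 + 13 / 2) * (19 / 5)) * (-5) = -60192000 / 7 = -8598857.14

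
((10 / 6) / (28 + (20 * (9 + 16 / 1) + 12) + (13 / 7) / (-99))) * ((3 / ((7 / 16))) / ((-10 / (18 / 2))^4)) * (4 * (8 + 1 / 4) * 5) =21434787 / 9355175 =2.29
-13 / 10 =-1.30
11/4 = 2.75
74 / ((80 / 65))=481 / 8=60.12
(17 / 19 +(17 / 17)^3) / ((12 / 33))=99 / 19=5.21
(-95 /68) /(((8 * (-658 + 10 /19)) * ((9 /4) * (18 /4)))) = 1805 /68805936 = 0.00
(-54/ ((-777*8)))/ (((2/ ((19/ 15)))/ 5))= 57/ 2072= 0.03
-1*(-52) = 52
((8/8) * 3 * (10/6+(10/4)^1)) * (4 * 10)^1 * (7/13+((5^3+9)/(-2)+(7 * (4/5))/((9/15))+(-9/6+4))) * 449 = -478297250/39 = -12264032.05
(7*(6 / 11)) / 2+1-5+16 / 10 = -27 / 55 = -0.49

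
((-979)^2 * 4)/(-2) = -1916882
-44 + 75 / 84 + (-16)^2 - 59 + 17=4785 / 28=170.89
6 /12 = 1 /2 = 0.50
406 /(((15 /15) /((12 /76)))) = 1218 /19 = 64.11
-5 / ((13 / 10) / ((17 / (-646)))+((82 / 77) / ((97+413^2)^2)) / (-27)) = 756934886411550 / 7478516677746319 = 0.10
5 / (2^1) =5 / 2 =2.50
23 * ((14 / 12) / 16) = 161 / 96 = 1.68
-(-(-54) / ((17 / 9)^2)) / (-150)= 729 / 7225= 0.10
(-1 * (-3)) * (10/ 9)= 3.33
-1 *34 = -34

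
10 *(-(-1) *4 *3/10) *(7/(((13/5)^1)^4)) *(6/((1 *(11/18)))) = 5670000/314171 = 18.05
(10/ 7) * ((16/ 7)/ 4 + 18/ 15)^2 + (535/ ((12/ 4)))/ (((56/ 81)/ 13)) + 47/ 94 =46075689/ 13720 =3358.29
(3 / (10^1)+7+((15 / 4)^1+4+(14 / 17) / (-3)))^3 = 3423152202911 / 1061208000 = 3225.71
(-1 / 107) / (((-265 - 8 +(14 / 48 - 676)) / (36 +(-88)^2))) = 186720 / 2436283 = 0.08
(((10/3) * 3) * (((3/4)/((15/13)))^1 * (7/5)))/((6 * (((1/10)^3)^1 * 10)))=455/3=151.67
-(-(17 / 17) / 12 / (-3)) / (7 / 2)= -1 / 126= -0.01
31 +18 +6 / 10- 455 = -2027 / 5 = -405.40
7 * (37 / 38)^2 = 9583 / 1444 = 6.64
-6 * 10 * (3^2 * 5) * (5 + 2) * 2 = -37800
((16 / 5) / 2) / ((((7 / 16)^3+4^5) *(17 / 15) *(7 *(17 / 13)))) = 1277952 / 8485770881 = 0.00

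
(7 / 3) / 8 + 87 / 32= 3.01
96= 96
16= 16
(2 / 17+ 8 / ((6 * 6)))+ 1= 205 / 153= 1.34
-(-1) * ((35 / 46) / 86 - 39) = -38.99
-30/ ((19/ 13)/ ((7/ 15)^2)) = -1274/ 285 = -4.47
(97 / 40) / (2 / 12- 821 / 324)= -7857 / 7670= -1.02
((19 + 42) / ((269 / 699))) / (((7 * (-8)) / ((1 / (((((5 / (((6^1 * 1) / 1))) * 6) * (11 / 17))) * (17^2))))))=-42639 / 14084840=-0.00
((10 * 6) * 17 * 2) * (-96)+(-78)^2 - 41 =-189797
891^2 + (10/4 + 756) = 1589279/2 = 794639.50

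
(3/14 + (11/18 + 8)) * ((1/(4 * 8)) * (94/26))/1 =6533/6552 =1.00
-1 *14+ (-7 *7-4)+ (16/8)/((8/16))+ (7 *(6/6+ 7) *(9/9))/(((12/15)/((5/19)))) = -847/19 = -44.58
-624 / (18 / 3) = -104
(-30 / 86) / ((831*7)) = -0.00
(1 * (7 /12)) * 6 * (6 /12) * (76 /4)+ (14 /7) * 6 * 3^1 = 277 /4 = 69.25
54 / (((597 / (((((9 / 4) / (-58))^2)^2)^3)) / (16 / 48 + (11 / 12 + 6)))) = 2541865828329 / 333688233510681485580867469312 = 0.00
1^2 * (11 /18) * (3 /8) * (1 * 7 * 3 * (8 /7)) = 11 /2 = 5.50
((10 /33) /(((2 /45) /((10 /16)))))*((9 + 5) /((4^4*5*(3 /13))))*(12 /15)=455 /2816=0.16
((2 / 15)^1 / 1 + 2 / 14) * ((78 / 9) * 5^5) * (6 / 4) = 235625 / 21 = 11220.24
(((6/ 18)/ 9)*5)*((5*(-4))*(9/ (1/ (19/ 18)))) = -950/ 27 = -35.19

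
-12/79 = -0.15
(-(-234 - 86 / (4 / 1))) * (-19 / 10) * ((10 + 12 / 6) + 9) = -203889 / 20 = -10194.45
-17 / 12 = -1.42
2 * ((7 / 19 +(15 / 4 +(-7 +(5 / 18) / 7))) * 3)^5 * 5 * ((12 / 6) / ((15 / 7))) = -466457332024016084807 / 1109500898962176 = -420420.87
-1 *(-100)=100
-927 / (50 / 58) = -26883 / 25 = -1075.32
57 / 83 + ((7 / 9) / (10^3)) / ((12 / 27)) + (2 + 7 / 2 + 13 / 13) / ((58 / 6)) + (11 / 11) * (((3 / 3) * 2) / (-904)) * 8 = 1461365937 / 1087964000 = 1.34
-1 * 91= -91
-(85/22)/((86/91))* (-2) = 7735/946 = 8.18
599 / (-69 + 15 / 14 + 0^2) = -8386 / 951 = -8.82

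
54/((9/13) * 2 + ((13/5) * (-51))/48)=-56160/1433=-39.19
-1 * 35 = -35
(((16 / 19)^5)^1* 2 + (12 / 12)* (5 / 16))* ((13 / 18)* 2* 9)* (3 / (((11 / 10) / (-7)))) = -62701175355 / 217896712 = -287.76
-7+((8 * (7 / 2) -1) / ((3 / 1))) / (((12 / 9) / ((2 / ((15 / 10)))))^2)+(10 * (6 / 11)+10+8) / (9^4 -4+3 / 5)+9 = 1984319 / 180334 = 11.00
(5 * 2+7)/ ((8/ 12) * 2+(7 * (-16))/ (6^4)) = 1377/ 101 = 13.63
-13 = -13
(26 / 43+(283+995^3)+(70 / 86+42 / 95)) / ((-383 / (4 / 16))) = -4024032028031 / 6258220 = -642999.45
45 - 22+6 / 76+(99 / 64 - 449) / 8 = -319591 / 9728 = -32.85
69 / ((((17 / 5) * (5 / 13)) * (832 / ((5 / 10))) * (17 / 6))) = 207 / 18496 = 0.01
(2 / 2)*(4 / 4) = 1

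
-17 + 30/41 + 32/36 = -15.38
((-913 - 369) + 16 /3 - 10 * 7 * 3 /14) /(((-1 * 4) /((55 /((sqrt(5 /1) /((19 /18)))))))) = 809875 * sqrt(5) /216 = 8383.96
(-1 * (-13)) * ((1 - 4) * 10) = -390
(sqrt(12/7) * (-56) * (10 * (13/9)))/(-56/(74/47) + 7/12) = 307840 * sqrt(21)/46599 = 30.27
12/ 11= 1.09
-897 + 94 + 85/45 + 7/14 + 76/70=-503701/630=-799.53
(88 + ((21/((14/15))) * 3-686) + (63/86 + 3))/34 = -22651/1462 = -15.49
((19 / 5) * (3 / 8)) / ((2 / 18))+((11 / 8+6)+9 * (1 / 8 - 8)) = -2027 / 40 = -50.68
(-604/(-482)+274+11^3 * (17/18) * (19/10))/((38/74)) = 4275331981/824220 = 5187.12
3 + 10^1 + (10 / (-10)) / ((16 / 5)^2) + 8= 5351 / 256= 20.90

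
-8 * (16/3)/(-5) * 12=512/5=102.40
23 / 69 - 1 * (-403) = 1210 / 3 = 403.33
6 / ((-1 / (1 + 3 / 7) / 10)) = -600 / 7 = -85.71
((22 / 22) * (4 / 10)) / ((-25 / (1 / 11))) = -2 / 1375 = -0.00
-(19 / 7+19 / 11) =-342 / 77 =-4.44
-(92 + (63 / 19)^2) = -37181 / 361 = -102.99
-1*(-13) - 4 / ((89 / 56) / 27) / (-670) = 390619 / 29815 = 13.10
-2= -2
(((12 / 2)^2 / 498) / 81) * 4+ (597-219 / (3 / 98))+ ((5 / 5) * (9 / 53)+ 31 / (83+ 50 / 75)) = -195461220079 / 29812023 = -6556.46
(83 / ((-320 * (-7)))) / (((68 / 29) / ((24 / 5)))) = 7221 / 95200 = 0.08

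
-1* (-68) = 68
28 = 28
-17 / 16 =-1.06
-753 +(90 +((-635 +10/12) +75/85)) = -132221/102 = -1296.28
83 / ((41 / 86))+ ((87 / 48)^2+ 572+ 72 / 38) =149822755 / 199424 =751.28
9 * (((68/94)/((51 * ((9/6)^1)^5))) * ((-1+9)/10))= 256/19035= 0.01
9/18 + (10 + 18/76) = 204/19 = 10.74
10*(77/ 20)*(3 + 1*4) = 539/ 2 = 269.50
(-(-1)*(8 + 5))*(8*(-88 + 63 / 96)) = -9083.75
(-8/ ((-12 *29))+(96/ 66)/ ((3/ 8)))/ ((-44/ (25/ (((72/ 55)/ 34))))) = -3967375/ 68904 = -57.58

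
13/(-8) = -13/8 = -1.62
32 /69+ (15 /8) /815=41935 /89976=0.47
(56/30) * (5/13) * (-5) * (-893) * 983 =122894660/39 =3151145.13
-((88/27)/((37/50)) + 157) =-161243/999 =-161.40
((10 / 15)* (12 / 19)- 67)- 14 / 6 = -68.91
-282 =-282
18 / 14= 9 / 7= 1.29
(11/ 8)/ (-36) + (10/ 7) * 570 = 1641523/ 2016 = 814.25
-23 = -23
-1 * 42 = -42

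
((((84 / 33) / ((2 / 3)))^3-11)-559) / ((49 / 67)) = -45866994 / 65219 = -703.28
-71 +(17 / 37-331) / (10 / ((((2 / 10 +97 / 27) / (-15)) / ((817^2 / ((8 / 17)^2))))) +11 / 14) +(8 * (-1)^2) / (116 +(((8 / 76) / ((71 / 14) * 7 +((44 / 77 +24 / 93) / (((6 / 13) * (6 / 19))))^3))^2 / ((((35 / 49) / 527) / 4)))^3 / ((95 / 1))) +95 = 1622383147852300655082737561524835984696333220527702387258906635330427841578358010362754 / 67405595798979065396659863694688486145094130606989222239135899581893414277602593880961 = 24.07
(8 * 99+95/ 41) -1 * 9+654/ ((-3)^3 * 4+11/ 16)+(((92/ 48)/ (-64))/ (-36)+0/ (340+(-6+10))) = 1516631055547/ 1946336256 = 779.22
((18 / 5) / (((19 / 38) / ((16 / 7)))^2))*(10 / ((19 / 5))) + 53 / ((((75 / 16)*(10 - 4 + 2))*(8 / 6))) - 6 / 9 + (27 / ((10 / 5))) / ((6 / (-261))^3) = -1241237619893 / 1117200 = -1111025.44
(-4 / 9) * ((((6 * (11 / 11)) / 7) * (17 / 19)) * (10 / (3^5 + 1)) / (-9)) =340 / 219051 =0.00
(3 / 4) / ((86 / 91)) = 273 / 344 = 0.79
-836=-836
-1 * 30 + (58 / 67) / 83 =-166772 / 5561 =-29.99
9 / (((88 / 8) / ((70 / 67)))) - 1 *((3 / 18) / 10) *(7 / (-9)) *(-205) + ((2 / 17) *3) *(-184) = -90313127 / 1353132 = -66.74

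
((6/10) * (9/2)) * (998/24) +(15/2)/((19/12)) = 88929/760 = 117.01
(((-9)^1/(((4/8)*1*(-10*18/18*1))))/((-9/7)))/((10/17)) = -119/50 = -2.38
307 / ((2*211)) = 307 / 422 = 0.73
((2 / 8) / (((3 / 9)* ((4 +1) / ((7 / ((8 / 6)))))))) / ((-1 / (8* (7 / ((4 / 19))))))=-8379 / 40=-209.48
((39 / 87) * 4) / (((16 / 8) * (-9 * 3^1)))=-26 / 783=-0.03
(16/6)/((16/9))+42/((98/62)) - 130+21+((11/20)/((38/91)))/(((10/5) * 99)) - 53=-12824363/95760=-133.92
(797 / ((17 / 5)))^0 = 1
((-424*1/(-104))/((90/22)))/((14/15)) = 583/546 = 1.07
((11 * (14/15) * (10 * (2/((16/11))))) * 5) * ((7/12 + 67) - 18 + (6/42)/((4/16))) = 2548865/72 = 35400.90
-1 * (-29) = 29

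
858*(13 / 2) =5577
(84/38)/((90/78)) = 1.92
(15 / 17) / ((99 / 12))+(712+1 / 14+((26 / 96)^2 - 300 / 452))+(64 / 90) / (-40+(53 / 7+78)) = 35164683663013 / 49416111360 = 711.60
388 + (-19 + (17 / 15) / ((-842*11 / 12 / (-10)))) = 369.01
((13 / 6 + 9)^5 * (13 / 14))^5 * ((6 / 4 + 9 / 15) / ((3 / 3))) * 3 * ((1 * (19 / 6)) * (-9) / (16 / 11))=-348123318793124354054934762536591053733369676468926759 / 25888662398999215598469120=-13446941113751085222922960000.00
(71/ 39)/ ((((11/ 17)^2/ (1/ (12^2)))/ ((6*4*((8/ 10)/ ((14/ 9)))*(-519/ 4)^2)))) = 5527018359/ 880880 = 6274.43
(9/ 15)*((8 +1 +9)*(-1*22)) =-1188/ 5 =-237.60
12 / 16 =3 / 4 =0.75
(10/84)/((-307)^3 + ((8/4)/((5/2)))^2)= -125/30381164478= -0.00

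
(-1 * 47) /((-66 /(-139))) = -6533 /66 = -98.98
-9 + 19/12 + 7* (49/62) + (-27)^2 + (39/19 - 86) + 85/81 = 122939911/190836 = 644.22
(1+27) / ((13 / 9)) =252 / 13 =19.38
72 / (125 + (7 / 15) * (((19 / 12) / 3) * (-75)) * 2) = 1296 / 1585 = 0.82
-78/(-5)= 78/5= 15.60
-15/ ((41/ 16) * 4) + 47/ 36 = -0.16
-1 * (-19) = 19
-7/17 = -0.41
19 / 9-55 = -476 / 9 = -52.89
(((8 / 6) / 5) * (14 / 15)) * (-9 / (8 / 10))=-14 / 5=-2.80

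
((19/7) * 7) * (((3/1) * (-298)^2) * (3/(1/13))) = 197411292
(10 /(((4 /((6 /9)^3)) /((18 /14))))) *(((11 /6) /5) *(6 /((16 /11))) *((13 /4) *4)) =1573 /84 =18.73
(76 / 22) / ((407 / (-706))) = -26828 / 4477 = -5.99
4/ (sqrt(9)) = 4/ 3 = 1.33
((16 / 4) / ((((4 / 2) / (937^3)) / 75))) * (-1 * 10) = -1233985429500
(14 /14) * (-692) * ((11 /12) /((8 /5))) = -9515 /24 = -396.46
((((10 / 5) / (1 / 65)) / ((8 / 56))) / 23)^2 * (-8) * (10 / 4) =-16562000 / 529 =-31308.13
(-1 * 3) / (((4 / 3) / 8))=-18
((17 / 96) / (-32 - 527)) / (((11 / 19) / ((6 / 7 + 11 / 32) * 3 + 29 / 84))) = -122417 / 56669184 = -0.00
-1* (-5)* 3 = 15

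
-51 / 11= -4.64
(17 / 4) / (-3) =-1.42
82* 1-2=80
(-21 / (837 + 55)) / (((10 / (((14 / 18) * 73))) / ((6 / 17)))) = -3577 / 75820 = -0.05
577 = 577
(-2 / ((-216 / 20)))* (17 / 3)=85 / 81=1.05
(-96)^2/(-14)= -4608/7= -658.29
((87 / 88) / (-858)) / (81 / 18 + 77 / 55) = -145 / 742456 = -0.00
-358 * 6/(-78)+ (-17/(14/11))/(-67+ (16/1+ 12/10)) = 1260143/45318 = 27.81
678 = 678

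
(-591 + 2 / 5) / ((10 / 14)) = -20671 / 25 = -826.84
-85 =-85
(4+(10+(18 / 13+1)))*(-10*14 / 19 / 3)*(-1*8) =79520 / 247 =321.94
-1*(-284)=284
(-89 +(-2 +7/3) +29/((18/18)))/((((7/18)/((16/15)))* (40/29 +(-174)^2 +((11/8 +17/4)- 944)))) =-1328896/238232715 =-0.01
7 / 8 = 0.88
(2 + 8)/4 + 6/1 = 17/2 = 8.50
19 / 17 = 1.12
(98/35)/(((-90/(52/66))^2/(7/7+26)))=2366/408375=0.01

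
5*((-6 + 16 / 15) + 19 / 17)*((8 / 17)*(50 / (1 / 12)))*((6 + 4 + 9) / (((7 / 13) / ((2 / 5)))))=-21973120 / 289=-76031.56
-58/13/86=-29/559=-0.05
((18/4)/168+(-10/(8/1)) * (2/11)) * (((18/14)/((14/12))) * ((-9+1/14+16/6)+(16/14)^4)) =145902159/144943568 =1.01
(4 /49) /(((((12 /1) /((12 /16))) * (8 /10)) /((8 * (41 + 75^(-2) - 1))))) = 32143 /15750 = 2.04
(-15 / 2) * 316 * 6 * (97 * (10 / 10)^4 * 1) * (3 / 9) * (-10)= 4597800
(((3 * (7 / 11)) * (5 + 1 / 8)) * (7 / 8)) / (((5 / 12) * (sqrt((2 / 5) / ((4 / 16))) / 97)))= 1753857 * sqrt(10) / 3520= 1575.62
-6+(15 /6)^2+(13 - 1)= 49 /4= 12.25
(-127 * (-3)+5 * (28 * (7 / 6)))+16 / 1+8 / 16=3365 / 6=560.83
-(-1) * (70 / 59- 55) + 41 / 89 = -280156 / 5251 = -53.35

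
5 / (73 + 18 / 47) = 235 / 3449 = 0.07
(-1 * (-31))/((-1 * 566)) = -31/566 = -0.05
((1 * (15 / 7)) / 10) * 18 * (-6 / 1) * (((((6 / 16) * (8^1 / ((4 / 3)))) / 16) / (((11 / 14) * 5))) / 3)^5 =-47258883 / 8443710668800000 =-0.00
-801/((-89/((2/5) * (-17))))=-306/5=-61.20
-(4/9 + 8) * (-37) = 2812/9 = 312.44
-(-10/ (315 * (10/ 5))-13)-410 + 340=-3590/ 63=-56.98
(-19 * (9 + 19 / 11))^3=-11269556488 / 1331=-8466984.59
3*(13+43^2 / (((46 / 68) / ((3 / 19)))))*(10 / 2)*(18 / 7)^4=305919484560 / 1049237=291563.76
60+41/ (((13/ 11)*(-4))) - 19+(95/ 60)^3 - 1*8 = 28.30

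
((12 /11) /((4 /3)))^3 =729 /1331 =0.55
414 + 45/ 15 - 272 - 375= -230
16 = 16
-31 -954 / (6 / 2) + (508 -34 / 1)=125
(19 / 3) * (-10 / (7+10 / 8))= -760 / 99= -7.68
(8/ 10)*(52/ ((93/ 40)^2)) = 66560/ 8649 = 7.70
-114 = -114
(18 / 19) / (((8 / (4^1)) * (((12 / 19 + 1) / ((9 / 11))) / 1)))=81 / 341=0.24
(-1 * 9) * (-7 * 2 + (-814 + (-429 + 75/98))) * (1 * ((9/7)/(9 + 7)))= 9971991/10976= 908.53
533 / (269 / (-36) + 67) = 19188 / 2143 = 8.95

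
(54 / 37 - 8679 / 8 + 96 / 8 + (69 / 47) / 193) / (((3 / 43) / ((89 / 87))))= -1223256941335 / 77865464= -15709.88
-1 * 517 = -517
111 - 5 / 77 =8542 / 77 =110.94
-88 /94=-44 /47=-0.94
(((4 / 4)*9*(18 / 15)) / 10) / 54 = 1 / 50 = 0.02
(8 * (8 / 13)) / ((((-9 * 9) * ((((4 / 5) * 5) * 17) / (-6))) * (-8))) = -0.00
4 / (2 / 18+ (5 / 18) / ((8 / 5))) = 576 / 41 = 14.05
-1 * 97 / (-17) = 97 / 17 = 5.71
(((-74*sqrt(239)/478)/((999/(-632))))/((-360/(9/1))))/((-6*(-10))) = -79*sqrt(239)/1935900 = -0.00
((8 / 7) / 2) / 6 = 0.10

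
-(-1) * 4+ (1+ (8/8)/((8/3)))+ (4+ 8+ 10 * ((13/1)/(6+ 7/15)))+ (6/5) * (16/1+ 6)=247847/3880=63.88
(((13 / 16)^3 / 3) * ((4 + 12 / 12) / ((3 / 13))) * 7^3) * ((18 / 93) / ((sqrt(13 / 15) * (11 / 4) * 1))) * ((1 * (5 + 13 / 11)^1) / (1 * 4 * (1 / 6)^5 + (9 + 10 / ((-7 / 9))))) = -161.02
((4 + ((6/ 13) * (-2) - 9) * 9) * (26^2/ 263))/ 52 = -1109/ 263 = -4.22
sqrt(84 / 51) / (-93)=-2*sqrt(119) / 1581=-0.01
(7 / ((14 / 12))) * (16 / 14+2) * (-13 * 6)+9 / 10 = -1469.96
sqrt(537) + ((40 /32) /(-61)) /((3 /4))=-5 /183 + sqrt(537)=23.15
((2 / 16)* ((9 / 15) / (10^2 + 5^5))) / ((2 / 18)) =9 / 43000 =0.00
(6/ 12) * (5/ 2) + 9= 41/ 4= 10.25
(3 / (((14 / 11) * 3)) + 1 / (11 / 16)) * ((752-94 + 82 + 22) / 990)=2921 / 1694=1.72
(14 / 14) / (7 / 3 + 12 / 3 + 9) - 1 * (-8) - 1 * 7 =49 / 46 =1.07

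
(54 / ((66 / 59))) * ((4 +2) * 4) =12744 / 11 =1158.55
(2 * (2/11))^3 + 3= 4057/1331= 3.05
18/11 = 1.64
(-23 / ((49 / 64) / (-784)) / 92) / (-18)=-128 / 9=-14.22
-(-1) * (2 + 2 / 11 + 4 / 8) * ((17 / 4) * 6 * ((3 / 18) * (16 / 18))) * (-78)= -26078 / 33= -790.24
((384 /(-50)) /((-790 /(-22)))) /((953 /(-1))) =2112 /9410875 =0.00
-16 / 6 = -8 / 3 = -2.67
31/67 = 0.46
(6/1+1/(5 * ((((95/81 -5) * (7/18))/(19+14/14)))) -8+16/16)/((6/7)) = -4001/930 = -4.30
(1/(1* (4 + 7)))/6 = 1/66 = 0.02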